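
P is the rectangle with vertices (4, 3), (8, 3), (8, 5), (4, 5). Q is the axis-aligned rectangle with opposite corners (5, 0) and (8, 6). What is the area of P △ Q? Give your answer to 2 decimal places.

|P∩Q|: x∈[5,8], y∈[3,5] → 3·2 = 6.
|P △ Q| = |P| + |Q| − 2·|P∩Q| = 8 + 18 − 12 = 14.00.

14.00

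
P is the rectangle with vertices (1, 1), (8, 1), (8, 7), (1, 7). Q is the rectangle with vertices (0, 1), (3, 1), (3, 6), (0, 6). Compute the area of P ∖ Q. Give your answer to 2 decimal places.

32.00

|P∩Q|: x∈[1,3], y∈[1,6] → 2·5 = 10.
|P| = 42.
|P ∖ Q| = |P| − |P∩Q| = 42 − 10 = 32.00.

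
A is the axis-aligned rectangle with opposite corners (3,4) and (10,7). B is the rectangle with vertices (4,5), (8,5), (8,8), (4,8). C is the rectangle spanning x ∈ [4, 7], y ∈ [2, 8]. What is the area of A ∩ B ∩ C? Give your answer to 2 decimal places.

6.00

The intersection is the polygon with vertices (4,5), (4,7), (7,7), (7,5).
By the shoelace formula its area is 6.00.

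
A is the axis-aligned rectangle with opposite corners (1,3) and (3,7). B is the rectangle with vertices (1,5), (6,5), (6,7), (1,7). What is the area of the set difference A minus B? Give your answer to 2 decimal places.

|A∩B|: x∈[1,3], y∈[5,7] → 2·2 = 4.
|A| = 8.
|A ∖ B| = |A| − |A∩B| = 8 − 4 = 4.00.

4.00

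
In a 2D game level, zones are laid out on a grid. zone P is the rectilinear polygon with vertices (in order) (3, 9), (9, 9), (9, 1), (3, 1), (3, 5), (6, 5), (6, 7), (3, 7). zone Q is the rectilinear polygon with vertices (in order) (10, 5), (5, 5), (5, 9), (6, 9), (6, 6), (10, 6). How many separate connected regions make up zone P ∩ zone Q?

2

zone P ∩ zone Q splits into 2 disjoint pieces (area 2, area 3).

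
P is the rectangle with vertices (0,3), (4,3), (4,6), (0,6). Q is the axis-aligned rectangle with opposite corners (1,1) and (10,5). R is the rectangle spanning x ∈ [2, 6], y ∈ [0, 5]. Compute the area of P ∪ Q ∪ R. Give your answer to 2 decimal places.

By inclusion–exclusion:
Individual areas: |P| = 12, |Q| = 36, |R| = 20.
|P∩Q|: x∈[1,4], y∈[3,5] → 3·2 = 6.
|P∩R|: x∈[2,4], y∈[3,5] → 2·2 = 4.
|Q∩R|: x∈[2,6], y∈[1,5] → 4·4 = 16.
|P∩Q∩R| = 4.
|P ∪ Q ∪ R| = 68 − 26 + 4 = 46.00.

46.00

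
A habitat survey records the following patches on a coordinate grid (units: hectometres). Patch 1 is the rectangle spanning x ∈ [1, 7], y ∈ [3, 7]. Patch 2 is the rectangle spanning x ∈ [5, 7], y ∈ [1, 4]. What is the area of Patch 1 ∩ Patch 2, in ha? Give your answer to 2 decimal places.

2.00

|Patch 1∩Patch 2|: x∈[5,7], y∈[3,4] → 2·1 = 2.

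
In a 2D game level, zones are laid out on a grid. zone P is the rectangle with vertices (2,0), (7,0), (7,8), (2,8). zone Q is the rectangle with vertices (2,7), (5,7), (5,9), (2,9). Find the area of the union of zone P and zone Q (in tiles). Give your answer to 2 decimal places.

By inclusion–exclusion:
Individual areas: |zone P| = 40, |zone Q| = 6.
|zone P∩zone Q|: x∈[2,5], y∈[7,8] → 3·1 = 3.
|zone P ∪ zone Q| = 46 − 3 = 43.00.

43.00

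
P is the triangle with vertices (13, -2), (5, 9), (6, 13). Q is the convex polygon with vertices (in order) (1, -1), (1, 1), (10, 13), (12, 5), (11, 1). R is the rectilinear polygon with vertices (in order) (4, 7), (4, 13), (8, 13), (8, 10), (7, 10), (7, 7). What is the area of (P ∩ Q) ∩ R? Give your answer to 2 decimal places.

The region (P ∩ Q) ∩ R is the polygon with vertices (7,9), (7,7), (6.455,7), (5.985,7.646).
By the shoelace formula its area is 1.19.

1.19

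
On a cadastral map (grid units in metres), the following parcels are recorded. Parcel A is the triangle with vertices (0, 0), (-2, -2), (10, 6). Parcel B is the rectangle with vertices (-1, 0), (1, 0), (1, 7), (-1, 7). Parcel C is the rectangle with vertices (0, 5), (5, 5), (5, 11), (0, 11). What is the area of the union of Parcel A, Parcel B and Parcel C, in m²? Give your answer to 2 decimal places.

45.70

By inclusion–exclusion:
Individual areas: |Parcel A| = 4, |Parcel B| = 14, |Parcel C| = 30.
|Parcel A∩Parcel B| = 0.3.
|Parcel A∩Parcel C| = 0.
|Parcel B∩Parcel C|: x∈[0,1], y∈[5,7] → 1·2 = 2.
|Parcel A∩Parcel B∩Parcel C| = 0.
|Parcel A ∪ Parcel B ∪ Parcel C| = 48 − 2.3 + 0 = 45.70.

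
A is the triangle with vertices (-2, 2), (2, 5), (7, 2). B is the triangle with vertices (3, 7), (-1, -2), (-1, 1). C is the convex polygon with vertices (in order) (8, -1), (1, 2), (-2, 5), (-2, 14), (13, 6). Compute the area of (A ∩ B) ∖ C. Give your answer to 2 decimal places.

0.52

|A ∩ B| = 2.2471.
|(A ∩ B) ∩ C| = 1.7308.
|(A ∩ B) ∖ C| = 2.2471 − 1.7308 = 0.52.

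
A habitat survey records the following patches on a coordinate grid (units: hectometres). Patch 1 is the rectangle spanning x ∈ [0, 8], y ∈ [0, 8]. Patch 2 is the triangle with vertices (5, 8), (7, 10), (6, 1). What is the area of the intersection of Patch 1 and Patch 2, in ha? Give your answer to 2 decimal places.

The intersection is the polygon with vertices (6.778,8), (6,1), (5,8).
By the shoelace formula its area is 6.22.

6.22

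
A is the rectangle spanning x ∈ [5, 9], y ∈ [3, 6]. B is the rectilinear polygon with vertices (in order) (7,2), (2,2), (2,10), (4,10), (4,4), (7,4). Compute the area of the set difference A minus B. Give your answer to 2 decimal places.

10.00

|A| = 12, |A∩B| = 2.
|A ∖ B| = |A| − |A∩B| = 12 − 2 = 10.00.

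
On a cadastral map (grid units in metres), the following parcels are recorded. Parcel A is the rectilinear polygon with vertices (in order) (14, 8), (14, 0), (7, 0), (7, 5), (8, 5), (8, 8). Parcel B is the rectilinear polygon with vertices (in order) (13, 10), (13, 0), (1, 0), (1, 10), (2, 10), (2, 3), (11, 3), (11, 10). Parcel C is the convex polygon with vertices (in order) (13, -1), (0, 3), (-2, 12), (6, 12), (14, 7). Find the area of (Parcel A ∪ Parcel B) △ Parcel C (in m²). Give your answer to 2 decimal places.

|Parcel A ∪ Parcel B| = 82.
|(Parcel A ∪ Parcel B) ∩ Parcel C| = 62.9712.
|(Parcel A ∪ Parcel B) △ Parcel C| = 82 + 141 − 125.9423 = 97.06.

97.06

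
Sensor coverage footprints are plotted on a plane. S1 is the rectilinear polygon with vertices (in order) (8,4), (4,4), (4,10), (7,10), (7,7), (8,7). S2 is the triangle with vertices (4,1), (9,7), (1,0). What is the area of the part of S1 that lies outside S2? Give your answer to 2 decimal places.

|S1| = 21, |S1∩S2| = 1.2304.
|S1 ∖ S2| = |S1| − |S1∩S2| = 21 − 1.2304 = 19.77.

19.77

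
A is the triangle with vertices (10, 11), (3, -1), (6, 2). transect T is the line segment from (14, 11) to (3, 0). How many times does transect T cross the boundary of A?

The segment meets the boundary at (4.4,1.4), (6.8,3.8).

2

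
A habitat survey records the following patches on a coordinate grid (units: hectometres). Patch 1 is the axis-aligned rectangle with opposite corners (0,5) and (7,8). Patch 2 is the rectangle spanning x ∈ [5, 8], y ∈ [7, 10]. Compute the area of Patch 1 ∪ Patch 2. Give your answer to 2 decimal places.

28.00

By inclusion–exclusion:
Individual areas: |Patch 1| = 21, |Patch 2| = 9.
|Patch 1∩Patch 2|: x∈[5,7], y∈[7,8] → 2·1 = 2.
|Patch 1 ∪ Patch 2| = 30 − 2 = 28.00.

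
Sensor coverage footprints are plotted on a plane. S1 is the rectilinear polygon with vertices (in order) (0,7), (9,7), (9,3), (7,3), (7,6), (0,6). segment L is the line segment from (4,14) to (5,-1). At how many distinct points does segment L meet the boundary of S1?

2

The segment meets the boundary at (4.533,6), (4.467,7).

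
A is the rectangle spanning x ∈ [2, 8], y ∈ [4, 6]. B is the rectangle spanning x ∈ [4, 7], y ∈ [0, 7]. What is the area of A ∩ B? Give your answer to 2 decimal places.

6.00

|A∩B|: x∈[4,7], y∈[4,6] → 3·2 = 6.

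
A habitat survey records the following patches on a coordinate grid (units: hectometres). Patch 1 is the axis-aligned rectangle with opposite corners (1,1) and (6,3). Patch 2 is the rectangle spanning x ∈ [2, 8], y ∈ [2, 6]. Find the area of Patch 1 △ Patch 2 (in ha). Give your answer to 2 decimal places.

26.00

|Patch 1∩Patch 2|: x∈[2,6], y∈[2,3] → 4·1 = 4.
|Patch 1 △ Patch 2| = |Patch 1| + |Patch 2| − 2·|Patch 1∩Patch 2| = 10 + 24 − 8 = 26.00.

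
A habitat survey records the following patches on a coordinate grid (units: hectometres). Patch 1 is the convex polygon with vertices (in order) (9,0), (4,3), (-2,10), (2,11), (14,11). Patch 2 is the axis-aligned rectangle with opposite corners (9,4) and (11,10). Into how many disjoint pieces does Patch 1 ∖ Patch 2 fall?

1

Patch 1 ∖ Patch 2 is a single connected region.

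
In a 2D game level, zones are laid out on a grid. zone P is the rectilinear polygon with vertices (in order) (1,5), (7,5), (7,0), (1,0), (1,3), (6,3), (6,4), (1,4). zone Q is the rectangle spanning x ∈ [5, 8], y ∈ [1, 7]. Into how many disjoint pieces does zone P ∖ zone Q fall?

zone P ∖ zone Q splits into 2 disjoint pieces (area 4, area 14).

2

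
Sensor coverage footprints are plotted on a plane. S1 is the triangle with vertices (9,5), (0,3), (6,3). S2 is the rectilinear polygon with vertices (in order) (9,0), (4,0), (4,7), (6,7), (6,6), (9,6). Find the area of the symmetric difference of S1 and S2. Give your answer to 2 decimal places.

29.56

|S1| = 6, |S2| = 32, |S1∩S2| = 4.2222.
|S1 △ S2| = |S1| + |S2| − 2·|S1∩S2| = 6 + 32 − 8.4444 = 29.56.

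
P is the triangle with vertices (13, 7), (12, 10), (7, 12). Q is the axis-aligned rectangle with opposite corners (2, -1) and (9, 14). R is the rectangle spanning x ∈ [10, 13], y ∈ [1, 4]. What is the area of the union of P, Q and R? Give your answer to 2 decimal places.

By inclusion–exclusion:
Individual areas: |P| = 6.5, |Q| = 105, |R| = 9.
|P∩Q| = 0.8667.
|P∩R| = 0.
|Q∩R| = 0 (no overlap).
|P∩Q∩R| = 0.
|P ∪ Q ∪ R| = 120.5 − 0.8667 + 0 = 119.63.

119.63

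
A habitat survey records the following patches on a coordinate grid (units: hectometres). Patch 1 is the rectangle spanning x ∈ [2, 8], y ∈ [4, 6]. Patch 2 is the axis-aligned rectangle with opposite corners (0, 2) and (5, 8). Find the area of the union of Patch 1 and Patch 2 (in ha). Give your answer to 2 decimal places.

By inclusion–exclusion:
Individual areas: |Patch 1| = 12, |Patch 2| = 30.
|Patch 1∩Patch 2|: x∈[2,5], y∈[4,6] → 3·2 = 6.
|Patch 1 ∪ Patch 2| = 42 − 6 = 36.00.

36.00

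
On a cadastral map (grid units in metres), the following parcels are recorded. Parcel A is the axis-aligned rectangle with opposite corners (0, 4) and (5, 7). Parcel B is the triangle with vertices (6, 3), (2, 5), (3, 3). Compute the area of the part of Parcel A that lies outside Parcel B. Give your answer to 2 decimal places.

14.25

|Parcel A| = 15, |Parcel A∩Parcel B| = 0.75.
|Parcel A ∖ Parcel B| = |Parcel A| − |Parcel A∩Parcel B| = 15 − 0.75 = 14.25.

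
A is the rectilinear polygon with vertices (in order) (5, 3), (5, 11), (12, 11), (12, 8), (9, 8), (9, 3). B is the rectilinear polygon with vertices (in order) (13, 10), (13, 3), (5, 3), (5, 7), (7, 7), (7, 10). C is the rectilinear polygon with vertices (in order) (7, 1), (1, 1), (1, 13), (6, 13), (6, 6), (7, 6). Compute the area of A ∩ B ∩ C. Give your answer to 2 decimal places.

7.00

The intersection is the polygon with vertices (6,7), (6,6), (7,6), (7,3), (5,3), (5,7).
By the shoelace formula its area is 7.00.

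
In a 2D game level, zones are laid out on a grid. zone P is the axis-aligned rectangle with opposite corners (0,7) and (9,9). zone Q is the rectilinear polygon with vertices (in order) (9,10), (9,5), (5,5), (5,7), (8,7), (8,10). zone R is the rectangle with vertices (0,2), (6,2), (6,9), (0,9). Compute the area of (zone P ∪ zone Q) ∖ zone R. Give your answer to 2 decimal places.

|zone P ∪ zone Q| = 27.
|(zone P ∪ zone Q) ∩ zone R| = 14.
|(zone P ∪ zone Q) ∖ zone R| = 27 − 14 = 13.00.

13.00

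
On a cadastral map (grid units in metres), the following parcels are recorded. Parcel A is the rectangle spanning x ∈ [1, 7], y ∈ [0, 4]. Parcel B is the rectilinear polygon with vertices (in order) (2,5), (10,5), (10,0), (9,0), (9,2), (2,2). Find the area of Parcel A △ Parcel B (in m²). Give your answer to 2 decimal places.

30.00

|Parcel A| = 24, |Parcel B| = 26, |Parcel A∩Parcel B| = 10.
|Parcel A △ Parcel B| = |Parcel A| + |Parcel B| − 2·|Parcel A∩Parcel B| = 24 + 26 − 20 = 30.00.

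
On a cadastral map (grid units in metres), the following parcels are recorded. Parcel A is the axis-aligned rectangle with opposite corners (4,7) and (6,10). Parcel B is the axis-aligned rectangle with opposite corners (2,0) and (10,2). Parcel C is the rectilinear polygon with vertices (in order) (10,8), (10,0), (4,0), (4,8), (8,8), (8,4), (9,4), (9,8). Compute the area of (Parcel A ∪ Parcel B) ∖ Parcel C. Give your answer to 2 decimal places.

8.00

|Parcel A ∪ Parcel B| = 22.
|(Parcel A ∪ Parcel B) ∩ Parcel C| = 14.
|(Parcel A ∪ Parcel B) ∖ Parcel C| = 22 − 14 = 8.00.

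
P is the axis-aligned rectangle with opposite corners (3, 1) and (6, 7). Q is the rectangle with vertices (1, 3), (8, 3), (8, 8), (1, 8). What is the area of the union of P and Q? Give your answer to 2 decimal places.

41.00

By inclusion–exclusion:
Individual areas: |P| = 18, |Q| = 35.
|P∩Q|: x∈[3,6], y∈[3,7] → 3·4 = 12.
|P ∪ Q| = 53 − 12 = 41.00.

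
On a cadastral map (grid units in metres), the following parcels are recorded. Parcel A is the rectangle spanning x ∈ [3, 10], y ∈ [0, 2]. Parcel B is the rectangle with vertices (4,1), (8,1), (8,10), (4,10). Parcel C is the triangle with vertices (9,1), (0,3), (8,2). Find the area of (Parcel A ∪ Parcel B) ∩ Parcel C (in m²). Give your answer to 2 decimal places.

The region (Parcel A ∪ Parcel B) ∩ Parcel C is the polygon with vertices (4,2.5), (8,2), (9,1), (4,2.111).
By the shoelace formula its area is 2.72.

2.72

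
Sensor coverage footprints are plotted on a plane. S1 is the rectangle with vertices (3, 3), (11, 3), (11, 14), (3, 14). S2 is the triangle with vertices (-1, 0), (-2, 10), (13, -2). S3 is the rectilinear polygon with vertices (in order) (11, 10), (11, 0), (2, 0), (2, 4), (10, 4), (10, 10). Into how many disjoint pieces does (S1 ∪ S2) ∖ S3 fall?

(S1 ∪ S2) ∖ S3 is a single connected region.

1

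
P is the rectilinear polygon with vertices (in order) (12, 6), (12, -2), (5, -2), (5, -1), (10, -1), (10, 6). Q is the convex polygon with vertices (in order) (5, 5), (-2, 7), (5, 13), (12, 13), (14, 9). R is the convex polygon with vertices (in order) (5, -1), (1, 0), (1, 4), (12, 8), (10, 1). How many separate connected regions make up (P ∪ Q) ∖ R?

(P ∪ Q) ∖ R splits into 2 disjoint pieces (area 17.4286, area 76.5625).

2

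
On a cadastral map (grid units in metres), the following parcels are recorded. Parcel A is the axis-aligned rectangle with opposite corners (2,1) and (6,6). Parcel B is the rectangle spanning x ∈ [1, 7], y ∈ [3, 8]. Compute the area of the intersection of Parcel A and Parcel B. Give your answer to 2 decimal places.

|Parcel A∩Parcel B|: x∈[2,6], y∈[3,6] → 4·3 = 12.

12.00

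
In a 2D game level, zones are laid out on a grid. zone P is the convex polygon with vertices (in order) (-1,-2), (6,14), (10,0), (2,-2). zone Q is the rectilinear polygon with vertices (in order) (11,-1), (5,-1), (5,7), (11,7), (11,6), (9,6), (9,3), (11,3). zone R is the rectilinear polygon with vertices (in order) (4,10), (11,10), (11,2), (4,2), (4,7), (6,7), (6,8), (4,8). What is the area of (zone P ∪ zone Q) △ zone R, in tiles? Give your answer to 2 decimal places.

73.68

|zone P ∪ zone Q| = 95.0357.
|(zone P ∪ zone Q) ∩ zone R| = 37.6786.
|(zone P ∪ zone Q) △ zone R| = 95.0357 + 54 − 75.3571 = 73.68.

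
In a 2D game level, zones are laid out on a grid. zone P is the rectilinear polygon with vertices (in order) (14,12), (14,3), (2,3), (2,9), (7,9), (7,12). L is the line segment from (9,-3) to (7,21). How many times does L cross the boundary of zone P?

2

The segment meets the boundary at (7.75,12), (8.5,3).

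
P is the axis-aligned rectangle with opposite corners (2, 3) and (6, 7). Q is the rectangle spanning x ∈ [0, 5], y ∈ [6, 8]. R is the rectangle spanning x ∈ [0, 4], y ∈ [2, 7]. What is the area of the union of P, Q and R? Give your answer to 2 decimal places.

33.00

By inclusion–exclusion:
Individual areas: |P| = 16, |Q| = 10, |R| = 20.
|P∩Q|: x∈[2,5], y∈[6,7] → 3·1 = 3.
|P∩R|: x∈[2,4], y∈[3,7] → 2·4 = 8.
|Q∩R|: x∈[0,4], y∈[6,7] → 4·1 = 4.
|P∩Q∩R| = 2.
|P ∪ Q ∪ R| = 46 − 15 + 2 = 33.00.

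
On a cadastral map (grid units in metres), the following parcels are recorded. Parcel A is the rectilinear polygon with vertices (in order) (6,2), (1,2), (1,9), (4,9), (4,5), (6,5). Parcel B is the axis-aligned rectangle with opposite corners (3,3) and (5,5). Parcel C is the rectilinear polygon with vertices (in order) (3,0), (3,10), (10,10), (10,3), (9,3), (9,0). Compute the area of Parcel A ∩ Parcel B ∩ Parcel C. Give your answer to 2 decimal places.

The intersection is the polygon with vertices (5,3), (3,3), (3,5), (4,5), (5,5).
By the shoelace formula its area is 4.00.

4.00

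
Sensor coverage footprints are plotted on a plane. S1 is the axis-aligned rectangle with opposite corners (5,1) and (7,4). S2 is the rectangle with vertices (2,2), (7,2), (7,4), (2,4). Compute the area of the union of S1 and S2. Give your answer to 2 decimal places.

12.00

By inclusion–exclusion:
Individual areas: |S1| = 6, |S2| = 10.
|S1∩S2|: x∈[5,7], y∈[2,4] → 2·2 = 4.
|S1 ∪ S2| = 16 − 4 = 12.00.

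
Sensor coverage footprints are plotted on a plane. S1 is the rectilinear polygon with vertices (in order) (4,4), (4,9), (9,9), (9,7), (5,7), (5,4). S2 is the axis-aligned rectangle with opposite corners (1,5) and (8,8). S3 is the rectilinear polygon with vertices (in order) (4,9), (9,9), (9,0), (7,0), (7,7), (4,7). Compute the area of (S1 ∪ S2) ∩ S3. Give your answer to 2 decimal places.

|S1 ∪ S2| = 28.
|(S1 ∪ S2) ∩ S3| = 12.00.

12.00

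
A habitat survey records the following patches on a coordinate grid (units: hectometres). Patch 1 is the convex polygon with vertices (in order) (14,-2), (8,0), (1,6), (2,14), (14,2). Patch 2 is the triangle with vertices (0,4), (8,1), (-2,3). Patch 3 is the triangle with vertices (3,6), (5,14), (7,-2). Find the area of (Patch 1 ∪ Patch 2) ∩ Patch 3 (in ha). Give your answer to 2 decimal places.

|Patch 1 ∪ Patch 2| = 97.7238.
|(Patch 1 ∪ Patch 2) ∩ Patch 3| = 19.93.

19.93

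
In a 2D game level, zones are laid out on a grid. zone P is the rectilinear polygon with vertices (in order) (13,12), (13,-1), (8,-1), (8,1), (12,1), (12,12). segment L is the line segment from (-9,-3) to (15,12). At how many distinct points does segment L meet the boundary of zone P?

2

The segment meets the boundary at (13,10.75), (12,10.125).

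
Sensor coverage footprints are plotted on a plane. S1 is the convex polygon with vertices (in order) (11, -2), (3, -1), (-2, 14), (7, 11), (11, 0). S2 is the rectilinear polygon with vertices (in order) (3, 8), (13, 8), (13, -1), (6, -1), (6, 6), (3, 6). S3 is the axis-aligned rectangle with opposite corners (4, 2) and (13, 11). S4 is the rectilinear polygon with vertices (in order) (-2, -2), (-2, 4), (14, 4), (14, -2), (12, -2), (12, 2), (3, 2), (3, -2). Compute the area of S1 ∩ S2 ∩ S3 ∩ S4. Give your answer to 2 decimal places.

7.82

The intersection is the polygon with vertices (10.273,2), (6,2), (6,4), (9.546,4).
By the shoelace formula its area is 7.82.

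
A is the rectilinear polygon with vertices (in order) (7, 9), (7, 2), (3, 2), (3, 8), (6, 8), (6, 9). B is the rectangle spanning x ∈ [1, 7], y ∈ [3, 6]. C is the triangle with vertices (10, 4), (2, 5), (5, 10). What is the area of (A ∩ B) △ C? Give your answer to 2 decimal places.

22.50

|A ∩ B| = 12.
|(A ∩ B) ∩ C| = 5.5.
|(A ∩ B) △ C| = 12 + 21.5 − 11 = 22.50.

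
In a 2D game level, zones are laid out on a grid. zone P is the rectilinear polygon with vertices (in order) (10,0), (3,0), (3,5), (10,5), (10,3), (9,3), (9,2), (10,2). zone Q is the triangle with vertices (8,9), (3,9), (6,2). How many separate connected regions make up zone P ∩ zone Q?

zone P ∩ zone Q is a single connected region.

1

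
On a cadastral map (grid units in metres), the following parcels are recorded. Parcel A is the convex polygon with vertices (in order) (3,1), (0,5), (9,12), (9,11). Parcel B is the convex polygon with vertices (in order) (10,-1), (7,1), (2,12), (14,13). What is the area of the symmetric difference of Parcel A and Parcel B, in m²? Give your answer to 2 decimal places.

98.98

|Parcel A| = 31.5, |Parcel B| = 93.5, |Parcel A∩Parcel B| = 13.0078.
|Parcel A △ Parcel B| = |Parcel A| + |Parcel B| − 2·|Parcel A∩Parcel B| = 31.5 + 93.5 − 26.0157 = 98.98.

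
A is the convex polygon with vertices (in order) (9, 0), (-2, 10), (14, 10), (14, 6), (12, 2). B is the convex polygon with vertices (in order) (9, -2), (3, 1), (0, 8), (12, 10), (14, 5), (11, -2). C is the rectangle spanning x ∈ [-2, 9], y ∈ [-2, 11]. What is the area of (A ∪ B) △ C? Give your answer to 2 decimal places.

111.09

|A ∪ B| = 130.6917.
|(A ∪ B) ∩ C| = 81.3028.
|(A ∪ B) △ C| = 130.6917 + 143 − 162.6056 = 111.09.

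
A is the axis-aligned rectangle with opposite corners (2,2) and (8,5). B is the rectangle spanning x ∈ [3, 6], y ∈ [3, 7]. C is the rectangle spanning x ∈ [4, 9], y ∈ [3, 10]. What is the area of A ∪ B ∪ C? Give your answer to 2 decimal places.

By inclusion–exclusion:
Individual areas: |A| = 18, |B| = 12, |C| = 35.
|A∩B|: x∈[3,6], y∈[3,5] → 3·2 = 6.
|A∩C|: x∈[4,8], y∈[3,5] → 4·2 = 8.
|B∩C|: x∈[4,6], y∈[3,7] → 2·4 = 8.
|A∩B∩C| = 4.
|A ∪ B ∪ C| = 65 − 22 + 4 = 47.00.

47.00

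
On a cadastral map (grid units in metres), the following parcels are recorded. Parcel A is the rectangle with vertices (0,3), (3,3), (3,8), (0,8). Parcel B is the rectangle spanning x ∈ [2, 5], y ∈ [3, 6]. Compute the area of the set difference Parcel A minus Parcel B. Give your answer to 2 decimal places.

|Parcel A∩Parcel B|: x∈[2,3], y∈[3,6] → 1·3 = 3.
|Parcel A| = 15.
|Parcel A ∖ Parcel B| = |Parcel A| − |Parcel A∩Parcel B| = 15 − 3 = 12.00.

12.00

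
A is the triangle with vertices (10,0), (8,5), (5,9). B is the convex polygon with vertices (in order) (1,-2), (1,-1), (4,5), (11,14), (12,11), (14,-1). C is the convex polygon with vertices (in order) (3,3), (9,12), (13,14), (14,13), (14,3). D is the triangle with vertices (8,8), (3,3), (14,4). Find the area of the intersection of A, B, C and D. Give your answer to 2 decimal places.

The intersection is the polygon with vertices (6.429,6.429), (6.714,6.714), (8,5), (8.597,3.509), (8.077,3.462).
By the shoelace formula its area is 1.98.

1.98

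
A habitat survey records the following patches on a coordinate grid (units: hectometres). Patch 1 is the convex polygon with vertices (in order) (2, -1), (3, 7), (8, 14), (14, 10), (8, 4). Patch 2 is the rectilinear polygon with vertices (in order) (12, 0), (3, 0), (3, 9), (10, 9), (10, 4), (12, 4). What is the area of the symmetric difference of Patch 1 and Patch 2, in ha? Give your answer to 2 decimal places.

63.56

|Patch 1| = 76.5, |Patch 2| = 71, |Patch 1∩Patch 2| = 41.9714.
|Patch 1 △ Patch 2| = |Patch 1| + |Patch 2| − 2·|Patch 1∩Patch 2| = 76.5 + 71 − 83.9429 = 63.56.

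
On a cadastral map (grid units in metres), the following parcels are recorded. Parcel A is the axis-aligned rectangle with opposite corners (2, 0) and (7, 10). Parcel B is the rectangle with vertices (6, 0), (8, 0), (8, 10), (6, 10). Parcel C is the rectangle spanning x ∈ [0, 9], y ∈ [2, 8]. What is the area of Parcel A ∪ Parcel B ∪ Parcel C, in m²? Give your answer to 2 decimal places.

By inclusion–exclusion:
Individual areas: |Parcel A| = 50, |Parcel B| = 20, |Parcel C| = 54.
|Parcel A∩Parcel B|: x∈[6,7], y∈[0,10] → 1·10 = 10.
|Parcel A∩Parcel C|: x∈[2,7], y∈[2,8] → 5·6 = 30.
|Parcel B∩Parcel C|: x∈[6,8], y∈[2,8] → 2·6 = 12.
|Parcel A∩Parcel B∩Parcel C| = 6.
|Parcel A ∪ Parcel B ∪ Parcel C| = 124 − 52 + 6 = 78.00.

78.00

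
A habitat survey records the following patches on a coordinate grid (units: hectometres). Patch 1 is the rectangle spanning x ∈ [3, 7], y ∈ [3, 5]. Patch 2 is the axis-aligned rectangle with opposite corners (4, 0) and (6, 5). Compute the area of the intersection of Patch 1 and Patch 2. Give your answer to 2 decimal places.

|Patch 1∩Patch 2|: x∈[4,6], y∈[3,5] → 2·2 = 4.

4.00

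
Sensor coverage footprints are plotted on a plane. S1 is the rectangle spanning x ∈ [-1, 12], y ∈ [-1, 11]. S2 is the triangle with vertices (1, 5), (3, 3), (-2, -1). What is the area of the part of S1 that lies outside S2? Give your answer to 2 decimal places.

147.60

|S1| = 156, |S1∩S2| = 8.4.
|S1 ∖ S2| = |S1| − |S1∩S2| = 156 − 8.4 = 147.60.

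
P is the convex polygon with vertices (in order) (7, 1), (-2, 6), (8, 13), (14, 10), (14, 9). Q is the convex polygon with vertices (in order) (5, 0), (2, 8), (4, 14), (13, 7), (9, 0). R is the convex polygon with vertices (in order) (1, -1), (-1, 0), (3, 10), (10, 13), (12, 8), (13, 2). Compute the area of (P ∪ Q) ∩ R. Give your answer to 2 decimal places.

|P ∪ Q| = 122.0717.
|(P ∪ Q) ∩ R| = 94.23.

94.23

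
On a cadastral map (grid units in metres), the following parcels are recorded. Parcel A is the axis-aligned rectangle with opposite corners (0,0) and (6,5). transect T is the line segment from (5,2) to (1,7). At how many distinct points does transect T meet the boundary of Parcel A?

The segment meets the boundary at (2.6,5).

1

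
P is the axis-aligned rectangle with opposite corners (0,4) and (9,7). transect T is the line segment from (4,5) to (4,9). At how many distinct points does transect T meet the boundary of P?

1

The segment meets the boundary at (4,7).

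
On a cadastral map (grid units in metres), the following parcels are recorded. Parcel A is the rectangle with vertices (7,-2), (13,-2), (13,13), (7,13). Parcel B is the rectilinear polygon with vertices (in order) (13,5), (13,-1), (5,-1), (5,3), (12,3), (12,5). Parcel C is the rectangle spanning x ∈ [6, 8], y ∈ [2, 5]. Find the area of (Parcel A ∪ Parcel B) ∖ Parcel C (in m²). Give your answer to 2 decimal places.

94.00

|Parcel A ∪ Parcel B| = 98.
|(Parcel A ∪ Parcel B) ∩ Parcel C| = 4.
|(Parcel A ∪ Parcel B) ∖ Parcel C| = 98 − 4 = 94.00.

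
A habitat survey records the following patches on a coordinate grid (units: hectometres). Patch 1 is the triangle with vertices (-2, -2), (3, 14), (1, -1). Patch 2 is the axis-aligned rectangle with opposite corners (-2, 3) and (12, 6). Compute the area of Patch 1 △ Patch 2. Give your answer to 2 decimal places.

53.29

|Patch 1| = 21.5, |Patch 2| = 42, |Patch 1∩Patch 2| = 5.1063.
|Patch 1 △ Patch 2| = |Patch 1| + |Patch 2| − 2·|Patch 1∩Patch 2| = 21.5 + 42 − 10.2125 = 53.29.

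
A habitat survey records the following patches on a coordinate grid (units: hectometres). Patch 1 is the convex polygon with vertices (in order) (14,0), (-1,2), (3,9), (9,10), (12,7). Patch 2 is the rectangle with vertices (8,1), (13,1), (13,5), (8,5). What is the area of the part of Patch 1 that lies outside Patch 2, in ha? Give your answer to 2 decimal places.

|Patch 1| = 96.5, |Patch 1∩Patch 2| = 19.6786.
|Patch 1 ∖ Patch 2| = |Patch 1| − |Patch 1∩Patch 2| = 96.5 − 19.6786 = 76.82.

76.82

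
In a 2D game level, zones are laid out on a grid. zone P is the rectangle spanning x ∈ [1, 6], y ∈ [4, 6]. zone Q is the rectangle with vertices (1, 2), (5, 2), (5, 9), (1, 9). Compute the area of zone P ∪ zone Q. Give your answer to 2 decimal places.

30.00

By inclusion–exclusion:
Individual areas: |zone P| = 10, |zone Q| = 28.
|zone P∩zone Q|: x∈[1,5], y∈[4,6] → 4·2 = 8.
|zone P ∪ zone Q| = 38 − 8 = 30.00.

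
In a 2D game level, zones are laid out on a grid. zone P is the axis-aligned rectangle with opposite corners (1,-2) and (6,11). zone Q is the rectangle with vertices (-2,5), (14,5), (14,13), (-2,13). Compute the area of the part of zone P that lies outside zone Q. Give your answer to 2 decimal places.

|zone P∩zone Q|: x∈[1,6], y∈[5,11] → 5·6 = 30.
|zone P| = 65.
|zone P ∖ zone Q| = |zone P| − |zone P∩zone Q| = 65 − 30 = 35.00.

35.00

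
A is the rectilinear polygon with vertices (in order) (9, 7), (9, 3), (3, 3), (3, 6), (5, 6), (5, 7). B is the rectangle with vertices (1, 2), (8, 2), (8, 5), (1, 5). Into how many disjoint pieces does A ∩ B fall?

1

A ∩ B is a single connected region.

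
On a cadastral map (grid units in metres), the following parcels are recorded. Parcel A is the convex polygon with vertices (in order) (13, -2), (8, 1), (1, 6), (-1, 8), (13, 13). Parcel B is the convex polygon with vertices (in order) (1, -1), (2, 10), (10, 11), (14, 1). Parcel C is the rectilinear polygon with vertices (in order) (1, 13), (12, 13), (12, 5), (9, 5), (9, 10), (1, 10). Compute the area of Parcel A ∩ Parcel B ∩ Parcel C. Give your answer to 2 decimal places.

15.35

The intersection is the polygon with vertices (6,10.5), (10,11), (12,6), (12,5), (9,5), (9,10), (4.6,10).
By the shoelace formula its area is 15.35.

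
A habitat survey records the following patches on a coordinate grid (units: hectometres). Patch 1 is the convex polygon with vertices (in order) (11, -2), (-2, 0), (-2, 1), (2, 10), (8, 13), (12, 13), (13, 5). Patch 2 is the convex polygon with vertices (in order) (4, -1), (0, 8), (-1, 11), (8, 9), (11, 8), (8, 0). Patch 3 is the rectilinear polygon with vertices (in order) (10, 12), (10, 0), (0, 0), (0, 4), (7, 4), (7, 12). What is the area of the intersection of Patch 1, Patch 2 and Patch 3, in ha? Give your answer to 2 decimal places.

38.44

The intersection is the polygon with vertices (1.778,4), (7,4), (7,9.222), (8,9), (10,8.333), (10,5.333), (8,0), (3.556,0).
By the shoelace formula its area is 38.44.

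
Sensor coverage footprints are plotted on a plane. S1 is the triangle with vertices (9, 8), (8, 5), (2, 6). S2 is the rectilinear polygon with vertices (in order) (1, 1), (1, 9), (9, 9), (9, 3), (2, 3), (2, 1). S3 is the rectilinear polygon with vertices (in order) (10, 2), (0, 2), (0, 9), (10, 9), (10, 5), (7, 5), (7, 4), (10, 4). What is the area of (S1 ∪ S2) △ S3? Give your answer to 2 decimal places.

|S1 ∪ S2| = 50.
|(S1 ∪ S2) ∩ S3| = 47.
|(S1 ∪ S2) △ S3| = 50 + 67 − 94 = 23.00.

23.00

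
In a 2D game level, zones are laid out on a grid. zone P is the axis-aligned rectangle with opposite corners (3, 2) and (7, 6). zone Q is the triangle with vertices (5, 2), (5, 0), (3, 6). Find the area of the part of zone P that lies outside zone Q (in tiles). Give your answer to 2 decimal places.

14.67

|zone P| = 16, |zone P∩zone Q| = 1.3333.
|zone P ∖ zone Q| = |zone P| − |zone P∩zone Q| = 16 − 1.3333 = 14.67.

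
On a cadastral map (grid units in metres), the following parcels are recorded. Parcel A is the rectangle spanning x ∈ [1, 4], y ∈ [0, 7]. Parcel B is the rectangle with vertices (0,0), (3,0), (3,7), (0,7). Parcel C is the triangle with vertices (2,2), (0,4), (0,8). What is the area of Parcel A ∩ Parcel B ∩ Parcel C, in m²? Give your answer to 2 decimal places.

The intersection is the polygon with vertices (1,5), (2,2), (1,3).
By the shoelace formula its area is 1.00.

1.00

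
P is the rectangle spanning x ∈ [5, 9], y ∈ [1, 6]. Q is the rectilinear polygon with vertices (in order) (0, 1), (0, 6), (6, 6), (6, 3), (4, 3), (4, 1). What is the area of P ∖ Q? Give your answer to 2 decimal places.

17.00

|P| = 20, |P∩Q| = 3.
|P ∖ Q| = |P| − |P∩Q| = 20 − 3 = 17.00.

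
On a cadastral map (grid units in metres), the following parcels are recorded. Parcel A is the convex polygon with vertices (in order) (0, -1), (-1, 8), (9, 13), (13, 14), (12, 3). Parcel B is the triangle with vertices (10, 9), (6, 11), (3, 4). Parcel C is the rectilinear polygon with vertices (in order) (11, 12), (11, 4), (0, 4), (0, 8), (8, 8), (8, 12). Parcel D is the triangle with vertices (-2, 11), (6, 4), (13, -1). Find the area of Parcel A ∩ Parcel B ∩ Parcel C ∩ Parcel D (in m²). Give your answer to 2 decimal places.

0.44

The intersection is the polygon with vertices (4.652,5.18), (3.818,5.909), (3.957,6.234), (4.981,5.415).
By the shoelace formula its area is 0.44.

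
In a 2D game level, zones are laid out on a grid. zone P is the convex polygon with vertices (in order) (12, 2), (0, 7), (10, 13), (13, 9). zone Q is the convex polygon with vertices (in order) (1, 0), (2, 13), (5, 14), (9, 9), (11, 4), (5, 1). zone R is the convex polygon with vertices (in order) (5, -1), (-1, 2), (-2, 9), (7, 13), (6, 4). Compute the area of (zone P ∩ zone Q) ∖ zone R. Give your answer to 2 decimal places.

|zone P ∩ zone Q| = 42.7944.
|(zone P ∩ zone Q) ∩ zone R| = 19.6574.
|(zone P ∩ zone Q) ∖ zone R| = 42.7944 − 19.6574 = 23.14.

23.14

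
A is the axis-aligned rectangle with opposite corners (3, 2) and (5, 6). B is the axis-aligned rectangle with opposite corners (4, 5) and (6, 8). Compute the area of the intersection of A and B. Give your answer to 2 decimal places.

|A∩B|: x∈[4,5], y∈[5,6] → 1·1 = 1.

1.00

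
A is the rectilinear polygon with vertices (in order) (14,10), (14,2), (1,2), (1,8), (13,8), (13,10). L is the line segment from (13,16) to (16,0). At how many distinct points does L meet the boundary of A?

The segment lies entirely outside A and never meets its boundary.

0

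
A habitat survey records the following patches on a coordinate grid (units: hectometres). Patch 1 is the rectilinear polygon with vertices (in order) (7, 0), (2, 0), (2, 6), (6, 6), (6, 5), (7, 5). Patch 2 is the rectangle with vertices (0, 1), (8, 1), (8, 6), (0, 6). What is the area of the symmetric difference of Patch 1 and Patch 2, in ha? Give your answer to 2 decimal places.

21.00

|Patch 1| = 29, |Patch 2| = 40, |Patch 1∩Patch 2| = 24.
|Patch 1 △ Patch 2| = |Patch 1| + |Patch 2| − 2·|Patch 1∩Patch 2| = 29 + 40 − 48 = 21.00.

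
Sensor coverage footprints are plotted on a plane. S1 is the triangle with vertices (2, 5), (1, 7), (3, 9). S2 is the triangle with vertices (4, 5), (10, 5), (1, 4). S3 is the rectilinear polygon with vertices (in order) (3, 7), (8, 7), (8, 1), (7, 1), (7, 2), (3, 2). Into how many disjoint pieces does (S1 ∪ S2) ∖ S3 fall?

(S1 ∪ S2) ∖ S3 splits into 3 disjoint pieces (area 3, area 0.2222, area 0.4444).

3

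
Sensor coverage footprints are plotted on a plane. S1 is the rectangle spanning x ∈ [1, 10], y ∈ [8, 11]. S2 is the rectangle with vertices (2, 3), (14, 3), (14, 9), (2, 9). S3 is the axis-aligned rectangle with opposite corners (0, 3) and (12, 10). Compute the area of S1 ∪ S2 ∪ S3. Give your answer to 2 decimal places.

By inclusion–exclusion:
Individual areas: |S1| = 27, |S2| = 72, |S3| = 84.
|S1∩S2|: x∈[2,10], y∈[8,9] → 8·1 = 8.
|S1∩S3|: x∈[1,10], y∈[8,10] → 9·2 = 18.
|S2∩S3|: x∈[2,12], y∈[3,9] → 10·6 = 60.
|S1∩S2∩S3| = 8.
|S1 ∪ S2 ∪ S3| = 183 − 86 + 8 = 105.00.

105.00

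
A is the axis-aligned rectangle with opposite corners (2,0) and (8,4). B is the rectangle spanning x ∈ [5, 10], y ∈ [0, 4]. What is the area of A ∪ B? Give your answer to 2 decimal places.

32.00

By inclusion–exclusion:
Individual areas: |A| = 24, |B| = 20.
|A∩B|: x∈[5,8], y∈[0,4] → 3·4 = 12.
|A ∪ B| = 44 − 12 = 32.00.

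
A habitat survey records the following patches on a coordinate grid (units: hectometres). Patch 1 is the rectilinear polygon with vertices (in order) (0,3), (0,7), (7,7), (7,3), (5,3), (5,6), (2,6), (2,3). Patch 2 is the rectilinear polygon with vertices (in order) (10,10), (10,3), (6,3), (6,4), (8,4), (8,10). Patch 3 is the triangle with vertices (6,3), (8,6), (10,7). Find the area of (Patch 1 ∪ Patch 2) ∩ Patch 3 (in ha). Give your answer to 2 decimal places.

1.25

|Patch 1 ∪ Patch 2| = 34.
|(Patch 1 ∪ Patch 2) ∩ Patch 3| = 1.25.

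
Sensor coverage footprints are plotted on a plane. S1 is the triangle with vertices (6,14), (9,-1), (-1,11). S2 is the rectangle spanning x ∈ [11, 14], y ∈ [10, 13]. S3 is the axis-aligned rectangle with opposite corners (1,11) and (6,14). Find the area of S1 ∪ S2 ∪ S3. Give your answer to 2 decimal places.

By inclusion–exclusion:
Individual areas: |S1| = 57, |S2| = 9, |S3| = 15.
|S1∩S2| = 0.
|S1∩S3| = 9.6429.
|S2∩S3| = 0 (no overlap).
|S1∩S2∩S3| = 0.
|S1 ∪ S2 ∪ S3| = 81 − 9.6429 + 0 = 71.36.

71.36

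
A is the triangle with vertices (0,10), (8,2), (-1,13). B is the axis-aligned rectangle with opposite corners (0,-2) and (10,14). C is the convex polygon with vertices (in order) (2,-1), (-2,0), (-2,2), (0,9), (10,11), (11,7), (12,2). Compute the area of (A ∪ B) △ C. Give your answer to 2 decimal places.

82.59

|A ∪ B| = 160.8889.
|(A ∪ B) ∩ C| = 99.9.
|(A ∪ B) △ C| = 160.8889 + 121.5 − 199.8 = 82.59.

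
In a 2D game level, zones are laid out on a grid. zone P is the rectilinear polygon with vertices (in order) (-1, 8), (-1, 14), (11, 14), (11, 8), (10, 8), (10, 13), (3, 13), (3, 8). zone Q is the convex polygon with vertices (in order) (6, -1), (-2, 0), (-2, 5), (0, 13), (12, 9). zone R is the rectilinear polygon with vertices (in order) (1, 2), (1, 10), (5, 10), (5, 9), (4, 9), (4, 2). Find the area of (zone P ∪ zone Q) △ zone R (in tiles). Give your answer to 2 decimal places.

|zone P ∪ zone Q| = 149.
|(zone P ∪ zone Q) ∩ zone R| = 25.
|(zone P ∪ zone Q) △ zone R| = 149 + 25 − 50 = 124.00.

124.00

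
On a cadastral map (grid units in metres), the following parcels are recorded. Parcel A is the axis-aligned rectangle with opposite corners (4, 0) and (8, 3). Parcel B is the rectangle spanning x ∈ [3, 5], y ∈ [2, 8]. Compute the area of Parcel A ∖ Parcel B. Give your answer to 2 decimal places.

|Parcel A∩Parcel B|: x∈[4,5], y∈[2,3] → 1·1 = 1.
|Parcel A| = 12.
|Parcel A ∖ Parcel B| = |Parcel A| − |Parcel A∩Parcel B| = 12 − 1 = 11.00.

11.00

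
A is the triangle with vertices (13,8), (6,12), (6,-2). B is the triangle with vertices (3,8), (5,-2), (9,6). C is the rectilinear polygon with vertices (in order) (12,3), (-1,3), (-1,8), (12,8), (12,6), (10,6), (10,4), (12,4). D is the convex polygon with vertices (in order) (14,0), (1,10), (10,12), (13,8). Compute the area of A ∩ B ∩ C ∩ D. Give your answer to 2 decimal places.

The intersection is the polygon with vertices (8.222,4.444), (6,6.154), (6,7), (9,6).
By the shoelace formula its area is 3.66.

3.66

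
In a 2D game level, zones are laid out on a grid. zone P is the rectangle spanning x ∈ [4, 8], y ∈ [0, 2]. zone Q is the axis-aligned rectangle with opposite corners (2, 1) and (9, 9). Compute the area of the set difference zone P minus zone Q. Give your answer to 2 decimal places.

|zone P∩zone Q|: x∈[4,8], y∈[1,2] → 4·1 = 4.
|zone P| = 8.
|zone P ∖ zone Q| = |zone P| − |zone P∩zone Q| = 8 − 4 = 4.00.

4.00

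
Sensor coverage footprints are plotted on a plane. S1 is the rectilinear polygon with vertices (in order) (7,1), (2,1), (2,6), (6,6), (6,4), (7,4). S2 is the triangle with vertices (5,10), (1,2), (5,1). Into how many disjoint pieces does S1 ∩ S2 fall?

1

S1 ∩ S2 is a single connected region.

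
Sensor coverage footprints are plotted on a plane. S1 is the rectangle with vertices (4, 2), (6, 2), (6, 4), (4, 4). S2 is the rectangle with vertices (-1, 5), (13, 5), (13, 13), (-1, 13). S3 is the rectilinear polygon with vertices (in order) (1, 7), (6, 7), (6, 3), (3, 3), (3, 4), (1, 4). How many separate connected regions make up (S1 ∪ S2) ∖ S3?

(S1 ∪ S2) ∖ S3 splits into 2 disjoint pieces (area 2, area 102).

2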